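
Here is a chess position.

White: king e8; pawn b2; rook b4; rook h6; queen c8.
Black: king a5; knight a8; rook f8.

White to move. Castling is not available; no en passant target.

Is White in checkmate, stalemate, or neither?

White to move; white king on e8.
In check: yes, from the black rook on f8.
King squares — d7: available; e7: available; f7: attacked by Rf8; d8: attacked by Rf8; f8: available.
Legal moves for White: Kxf8, Ke7, Kd7.
White is in check but has 3 legal moves → neither.

neither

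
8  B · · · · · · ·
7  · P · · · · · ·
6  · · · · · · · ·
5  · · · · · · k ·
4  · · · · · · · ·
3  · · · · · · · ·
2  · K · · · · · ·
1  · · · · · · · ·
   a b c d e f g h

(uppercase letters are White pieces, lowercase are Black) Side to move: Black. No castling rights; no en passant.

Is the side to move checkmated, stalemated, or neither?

neither

Black to move; black king on g5.
In check: no.
Legal moves for Black: Kh6, Kg6, Kf6, Kh5, Kf5, Kh4, Kg4, Kf4.
Black has 8 legal moves and is not in check → neither.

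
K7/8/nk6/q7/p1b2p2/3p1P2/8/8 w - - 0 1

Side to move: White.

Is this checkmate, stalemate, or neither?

stalemate

White to move; white king on a8.
In check: no.
King squares — a7: attacked by Kb6; b7: attacked by Kb6; b8: attacked by Na6.
Legal moves for White: none.
Not in check and no legal moves → stalemate.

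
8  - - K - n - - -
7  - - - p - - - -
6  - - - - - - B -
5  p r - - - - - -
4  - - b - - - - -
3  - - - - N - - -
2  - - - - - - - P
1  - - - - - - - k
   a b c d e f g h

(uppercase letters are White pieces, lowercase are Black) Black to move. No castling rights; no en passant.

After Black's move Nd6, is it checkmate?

no

After Nd6: white king on c8; in check: yes, from the black knight on d6.
White has 3 legal replies: Kd8, Kxd7, Kc7.
In check but a legal move exists → not checkmate.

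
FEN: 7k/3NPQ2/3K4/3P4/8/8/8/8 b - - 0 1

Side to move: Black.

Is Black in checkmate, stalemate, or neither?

Black to move; black king on h8.
In check: no.
King squares — g7: attacked by Qf7; h7: attacked by Qf7; g8: attacked by Qf7.
Legal moves for Black: none.
Not in check and no legal moves → stalemate.

stalemate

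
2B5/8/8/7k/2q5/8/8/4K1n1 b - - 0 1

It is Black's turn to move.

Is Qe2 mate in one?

yes

After Qe2: white king on e1; in check: yes, from the black queen on e2.
King squares — d1: attacked by Qe2; f1: attacked by Qe2; d2: attacked by Qe2; e2: attacked by Ng1; f2: attacked by Qe2.
White has no legal moves → checkmate.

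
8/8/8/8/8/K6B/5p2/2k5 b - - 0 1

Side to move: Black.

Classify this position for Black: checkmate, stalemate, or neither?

neither

Black to move; black king on c1.
In check: no.
Legal moves for Black: Kd2, Kc2, Kd1, Kb1, f1=Q, f1=R, f1=B, f1=N.
Black has 8 legal moves and is not in check → neither.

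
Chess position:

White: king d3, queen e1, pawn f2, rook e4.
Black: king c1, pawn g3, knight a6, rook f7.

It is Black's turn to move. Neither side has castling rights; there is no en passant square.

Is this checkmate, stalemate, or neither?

Black to move; black king on c1.
In check: yes, from the white queen on e1.
King squares — b1: attacked by Qe1; d1: attacked by Qe1; b2: available; c2: attacked by Kd3; d2: attacked by Qe1.
Legal moves for Black: Kb2.
Black is in check but has 1 legal move → neither.

neither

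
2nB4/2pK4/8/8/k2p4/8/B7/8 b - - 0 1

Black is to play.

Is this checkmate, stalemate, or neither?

neither

Black to move; black king on a4.
In check: no.
Legal moves for Black: Ne7, Na7, Nd6, Nb6+, Kb5, Ka5, Kb4, Ka3, c6, d3, c5.
Black has 11 legal moves and is not in check → neither.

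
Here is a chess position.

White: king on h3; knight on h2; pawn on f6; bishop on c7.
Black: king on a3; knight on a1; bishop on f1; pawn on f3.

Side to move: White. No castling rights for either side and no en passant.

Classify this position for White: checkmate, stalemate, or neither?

neither

White to move; white king on h3.
In check: yes, from the black bishop on f1.
King squares — g2: attacked by Bf1; h2: own knight; g3: available; g4: available; h4: available.
Legal moves for White: Kh4, Kg4, Kg3, Nxf1.
White is in check but has 4 legal moves → neither.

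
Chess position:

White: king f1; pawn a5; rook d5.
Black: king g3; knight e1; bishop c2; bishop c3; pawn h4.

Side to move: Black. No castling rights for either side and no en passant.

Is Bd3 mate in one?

After Bd3: white king on f1; in check: yes, from the black bishop on d3.
White has 2 legal replies: Kg1, Rxd3+.
In check but a legal move exists → not checkmate.

no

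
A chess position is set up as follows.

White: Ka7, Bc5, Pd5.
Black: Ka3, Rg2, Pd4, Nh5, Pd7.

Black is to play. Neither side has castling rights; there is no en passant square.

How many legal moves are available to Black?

4

Black to move; king on a3.
In check: yes, from the white bishop on c5.
Legal moves: Ka4, Kb3, Kb2, Ka2.
Count: 4.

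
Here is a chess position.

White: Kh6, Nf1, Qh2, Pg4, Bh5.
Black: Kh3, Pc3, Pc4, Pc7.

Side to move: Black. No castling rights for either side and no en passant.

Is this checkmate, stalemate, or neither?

Black to move; black king on h3.
In check: yes, from the white queen on h2.
King squares — g2: attacked by Qh2; h2: attacked by Nf1; g3: attacked by Nf1; g4: attacked by Bh5; h4: attacked by Qh2.
Legal moves for Black: none.
In check with no legal moves → checkmate.

checkmate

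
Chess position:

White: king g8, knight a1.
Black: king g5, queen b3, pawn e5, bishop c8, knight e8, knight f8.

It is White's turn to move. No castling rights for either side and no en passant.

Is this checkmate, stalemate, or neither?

neither

White to move; white king on g8.
In check: yes, from the black queen on b3.
Legal moves for White: Kh8, Kxf8, Nxb3.
White is in check but has 3 legal moves → neither.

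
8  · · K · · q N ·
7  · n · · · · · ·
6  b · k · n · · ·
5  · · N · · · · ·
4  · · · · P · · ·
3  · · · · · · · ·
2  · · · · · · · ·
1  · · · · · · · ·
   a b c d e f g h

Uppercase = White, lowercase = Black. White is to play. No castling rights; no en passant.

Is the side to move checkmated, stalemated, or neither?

White to move; white king on c8.
In check: yes, from the black queen on f8.
King squares — b7: attacked by Ba6; c7: attacked by Kc6; d7: attacked by Kc6; b8: attacked by Qf8; d8: attacked by Ne6.
Legal moves for White: none.
In check with no legal moves → checkmate.

checkmate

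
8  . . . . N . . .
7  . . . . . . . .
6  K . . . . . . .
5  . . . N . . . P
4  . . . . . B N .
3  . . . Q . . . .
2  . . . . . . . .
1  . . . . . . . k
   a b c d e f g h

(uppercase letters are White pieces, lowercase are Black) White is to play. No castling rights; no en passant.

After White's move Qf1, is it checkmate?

yes

After Qf1: black king on h1; in check: yes, from the white queen on f1.
King squares — g1: attacked by Qf1; g2: attacked by Qf1; h2: attacked by Bf4.
Black has no legal moves → checkmate.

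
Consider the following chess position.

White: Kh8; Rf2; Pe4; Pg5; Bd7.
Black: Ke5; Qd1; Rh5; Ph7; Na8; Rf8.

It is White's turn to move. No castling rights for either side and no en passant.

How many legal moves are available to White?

White to move; king on h8.
In check: yes, from the black rook on f8.
Legal moves: Kg7, Rxf8.
Count: 2.

2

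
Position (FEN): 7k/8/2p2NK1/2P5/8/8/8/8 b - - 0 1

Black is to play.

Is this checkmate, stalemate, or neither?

stalemate

Black to move; black king on h8.
In check: no.
King squares — g7: attacked by Kg6; h7: attacked by Nf6; g8: attacked by Nf6.
Legal moves for Black: none.
Not in check and no legal moves → stalemate.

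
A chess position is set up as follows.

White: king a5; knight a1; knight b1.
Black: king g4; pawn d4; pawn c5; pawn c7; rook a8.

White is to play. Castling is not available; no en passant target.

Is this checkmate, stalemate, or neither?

neither

White to move; white king on a5.
In check: yes, from the black rook on a8.
Legal moves for White: Kb5.
White is in check but has 1 legal move → neither.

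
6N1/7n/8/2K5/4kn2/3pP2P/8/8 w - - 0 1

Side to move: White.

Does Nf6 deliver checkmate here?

After Nf6: black king on e4; in check: yes, from the white knight on f6.
Black has 5 legal replies: Kf5, Ke5, Kf3, Kxe3, Nxf6.
In check but a legal move exists → not checkmate.

no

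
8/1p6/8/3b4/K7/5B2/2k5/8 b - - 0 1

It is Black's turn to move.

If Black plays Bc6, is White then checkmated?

After Bc6: white king on a4; in check: yes, from the black bishop on c6.
White has 4 legal replies: Ka5, Kb4, Ka3, Bxc6.
In check but a legal move exists → not checkmate.

no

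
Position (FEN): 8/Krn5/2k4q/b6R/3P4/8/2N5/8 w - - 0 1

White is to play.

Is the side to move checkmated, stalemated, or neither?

White to move; white king on a7.
In check: yes, from the black rook on b7.
King squares — a6: attacked by Nc7; b6: attacked by Ba5; b7: attacked by Kc6; a8: attacked by Nc7; b8: attacked by Rb7.
Legal moves for White: none.
In check with no legal moves → checkmate.

checkmate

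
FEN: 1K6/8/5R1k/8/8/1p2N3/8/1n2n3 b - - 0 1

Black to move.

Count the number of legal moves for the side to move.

Black to move; king on h6.
In check: yes, from the white rook on f6.
Legal moves: Kh7, Kg7, Kh5, Kg5.
Count: 4.

4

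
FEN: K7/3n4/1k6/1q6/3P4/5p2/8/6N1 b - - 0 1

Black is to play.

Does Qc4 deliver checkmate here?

After Qc4: white king on a8; in check: no.
White is not in check, so this cannot be checkmate.

no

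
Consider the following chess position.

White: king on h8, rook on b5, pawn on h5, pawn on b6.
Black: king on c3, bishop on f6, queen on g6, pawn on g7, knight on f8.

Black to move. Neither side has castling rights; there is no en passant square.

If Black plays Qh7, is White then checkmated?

yes

After Qh7: white king on h8; in check: yes, from the black queen on h7.
King squares — g7: attacked by Bf6; h7: attacked by Nf8; g8: attacked by Qh7.
White has no legal moves → checkmate.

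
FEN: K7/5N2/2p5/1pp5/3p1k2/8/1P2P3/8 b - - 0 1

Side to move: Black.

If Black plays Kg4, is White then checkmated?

After Kg4: white king on a8; in check: no.
White is not in check, so this cannot be checkmate.

no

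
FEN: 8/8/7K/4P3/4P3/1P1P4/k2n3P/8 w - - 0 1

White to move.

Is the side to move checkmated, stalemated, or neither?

White to move; white king on h6.
In check: no.
Legal moves for White: Kh7, Kg7, Kg6, Kh5, Kg5, e6, d4, b4, h3, h4.
White has 10 legal moves and is not in check → neither.

neither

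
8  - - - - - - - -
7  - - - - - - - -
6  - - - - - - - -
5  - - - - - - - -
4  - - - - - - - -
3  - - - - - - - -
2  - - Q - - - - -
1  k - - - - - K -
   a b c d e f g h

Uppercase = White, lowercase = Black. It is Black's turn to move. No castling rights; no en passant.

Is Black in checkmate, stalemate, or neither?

Black to move; black king on a1.
In check: no.
King squares — b1: attacked by Qc2; a2: attacked by Qc2; b2: attacked by Qc2.
Legal moves for Black: none.
Not in check and no legal moves → stalemate.

stalemate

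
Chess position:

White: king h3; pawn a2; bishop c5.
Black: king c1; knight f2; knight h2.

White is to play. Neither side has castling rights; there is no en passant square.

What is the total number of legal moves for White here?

5

White to move; king on h3.
In check: yes, from the black knight on f2.
Legal moves: Kh4, Kg3, Kxh2, Kg2, Bxf2.
Count: 5.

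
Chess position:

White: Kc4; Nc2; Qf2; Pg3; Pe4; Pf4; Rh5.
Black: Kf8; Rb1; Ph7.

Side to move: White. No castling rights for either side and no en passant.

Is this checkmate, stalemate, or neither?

neither

White to move; white king on c4.
In check: no.
Legal moves for White include: Rxh7, Rh6, Rg5, Rf5+, Re5, Rd5, Rc5, Rb5, Ra5, Rh4, Rh3, Rh2, Rh1, Kd5, Kc5, Kd4, Kd3, Kc3, ... (list truncated; more exist).
White has legal moves and is not in check → neither.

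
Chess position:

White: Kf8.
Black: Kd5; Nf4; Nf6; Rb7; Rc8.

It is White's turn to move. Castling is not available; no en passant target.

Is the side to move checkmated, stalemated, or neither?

White to move; white king on f8.
In check: yes, from the black rook on c8.
King squares — e7: attacked by Rb7; f7: attacked by Rb7; g7: attacked by Rb7; e8: attacked by Nf6; g8: attacked by Nf6.
Legal moves for White: none.
In check with no legal moves → checkmate.

checkmate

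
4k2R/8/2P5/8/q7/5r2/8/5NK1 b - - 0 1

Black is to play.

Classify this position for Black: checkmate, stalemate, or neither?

Black to move; black king on e8.
In check: yes, from the white rook on h8.
Legal moves for Black: Kf7, Ke7, Rf8.
Black is in check but has 3 legal moves → neither.

neither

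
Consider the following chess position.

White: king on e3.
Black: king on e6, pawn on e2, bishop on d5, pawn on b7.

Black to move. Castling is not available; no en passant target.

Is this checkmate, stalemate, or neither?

Black to move; black king on e6.
In check: no.
Legal moves for Black include: Kf7, Ke7, Kd7, Kf6, Kd6, Kf5, Ke5, Bc6, Be4, Bc4, Bf3, Bb3, Bg2, Ba2, Bh1, b6, e1=Q+, e1=R+, ... (list truncated; more exist).
Black has legal moves and is not in check → neither.

neither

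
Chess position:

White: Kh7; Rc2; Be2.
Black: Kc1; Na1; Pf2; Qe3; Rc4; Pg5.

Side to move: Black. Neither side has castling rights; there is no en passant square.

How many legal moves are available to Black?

4

Black to move; king on c1.
In check: yes, from the white rook on c2.
Legal moves: Kxc2, Kb1, Rxc2, Nxc2.
Count: 4.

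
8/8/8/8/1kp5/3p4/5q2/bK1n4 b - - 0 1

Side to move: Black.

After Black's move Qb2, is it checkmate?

yes

After Qb2: white king on b1; in check: yes, from the black queen on b2.
King squares — a1: attacked by Qb2; c1: attacked by Qb2; a2: attacked by Qb2; b2: attacked by Ba1; c2: attacked by Qb2.
White has no legal moves → checkmate.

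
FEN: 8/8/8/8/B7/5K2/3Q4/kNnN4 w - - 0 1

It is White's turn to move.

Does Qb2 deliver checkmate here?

After Qb2: black king on a1; in check: yes, from the white queen on b2.
King squares — b1: attacked by Qb2; a2: attacked by Qb2; b2: attacked by Nd1.
Black has no legal moves → checkmate.

yes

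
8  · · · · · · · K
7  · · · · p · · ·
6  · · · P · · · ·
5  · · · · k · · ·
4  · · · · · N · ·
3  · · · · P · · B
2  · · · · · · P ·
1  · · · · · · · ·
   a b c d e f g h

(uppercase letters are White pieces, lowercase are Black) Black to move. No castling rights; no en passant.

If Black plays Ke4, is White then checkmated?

After Ke4: white king on h8; in check: no.
White is not in check, so this cannot be checkmate.

no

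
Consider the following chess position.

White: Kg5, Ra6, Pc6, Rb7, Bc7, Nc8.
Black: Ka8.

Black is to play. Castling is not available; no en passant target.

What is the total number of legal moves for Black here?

0

Black to move; king on a8.
In check: yes, from the white rook on a6.
Legal moves: none.
Count: 0.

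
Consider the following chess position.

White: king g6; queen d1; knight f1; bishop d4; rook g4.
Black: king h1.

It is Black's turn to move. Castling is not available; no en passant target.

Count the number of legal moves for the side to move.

Black to move; king on h1.
In check: no.
Legal moves: none.
Count: 0.

0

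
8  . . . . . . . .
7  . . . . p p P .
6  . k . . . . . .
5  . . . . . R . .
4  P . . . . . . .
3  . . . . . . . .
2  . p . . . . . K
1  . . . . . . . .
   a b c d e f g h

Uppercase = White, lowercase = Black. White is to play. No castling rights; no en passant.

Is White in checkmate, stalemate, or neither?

White to move; white king on h2.
In check: no.
Legal moves for White include: Rxf7, Rf6+, Rh5, Rg5, Re5, Rd5, Rc5, Rb5+, Ra5, Rf4, Rf3, Rf2, Rf1, Kh3, Kg3, Kg2, Kh1, Kg1, ... (list truncated; more exist).
White has legal moves and is not in check → neither.

neither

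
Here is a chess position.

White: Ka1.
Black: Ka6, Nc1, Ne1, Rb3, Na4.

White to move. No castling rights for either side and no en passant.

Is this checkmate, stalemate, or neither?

stalemate

White to move; white king on a1.
In check: no.
King squares — b1: attacked by Rb3; a2: attacked by Nc1; b2: attacked by Rb3.
Legal moves for White: none.
Not in check and no legal moves → stalemate.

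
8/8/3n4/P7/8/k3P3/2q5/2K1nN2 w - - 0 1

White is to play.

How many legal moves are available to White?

White to move; king on c1.
In check: yes, from the black queen on c2.
Legal moves: none.
Count: 0.

0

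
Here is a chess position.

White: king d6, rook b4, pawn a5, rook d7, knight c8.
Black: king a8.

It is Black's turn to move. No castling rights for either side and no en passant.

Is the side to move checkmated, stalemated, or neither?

stalemate

Black to move; black king on a8.
In check: no.
King squares — a7: attacked by Rd7; b7: attacked by Rb4; b8: attacked by Rb4.
Legal moves for Black: none.
Not in check and no legal moves → stalemate.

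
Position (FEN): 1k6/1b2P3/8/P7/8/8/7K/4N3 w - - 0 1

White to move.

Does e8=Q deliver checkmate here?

no

After e8=Q: black king on b8; in check: yes, from the white queen on e8.
Black has 3 legal replies: Kc7, Ka7, Bc8.
In check but a legal move exists → not checkmate.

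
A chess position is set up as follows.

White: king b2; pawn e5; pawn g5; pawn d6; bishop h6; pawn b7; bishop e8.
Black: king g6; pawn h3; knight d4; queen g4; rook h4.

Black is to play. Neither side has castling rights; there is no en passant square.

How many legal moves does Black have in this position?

2

Black to move; king on g6.
In check: yes, from the white bishop on e8.
Legal moves: Kh7, Kf5.
Count: 2.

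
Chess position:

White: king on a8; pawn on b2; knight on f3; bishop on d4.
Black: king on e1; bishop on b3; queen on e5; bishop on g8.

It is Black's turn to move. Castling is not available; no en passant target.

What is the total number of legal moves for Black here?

Black to move; king on e1.
In check: yes, from the white knight on f3.
Legal moves: Ke2, Kf1, Kd1.
Count: 3.

3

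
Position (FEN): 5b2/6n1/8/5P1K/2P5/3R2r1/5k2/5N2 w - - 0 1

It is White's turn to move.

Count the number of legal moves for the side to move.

White to move; king on h5.
In check: yes, from the black knight on g7.
Legal moves: Kh6, Kh4.
Count: 2.

2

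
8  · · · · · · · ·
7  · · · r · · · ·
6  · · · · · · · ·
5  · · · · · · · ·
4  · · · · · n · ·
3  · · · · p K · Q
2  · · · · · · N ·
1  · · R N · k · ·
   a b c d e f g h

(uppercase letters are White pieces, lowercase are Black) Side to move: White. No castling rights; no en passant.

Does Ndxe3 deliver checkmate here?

After Ndxe3: black king on f1; in check: yes, from the white rook on c1 and the white knight on e3.
King squares — e1: attacked by Rc1; g1: attacked by Rc1; e2: attacked by Kf3; f2: attacked by Kf3; g2: attacked by Ne3.
Black has no legal moves → checkmate.

yes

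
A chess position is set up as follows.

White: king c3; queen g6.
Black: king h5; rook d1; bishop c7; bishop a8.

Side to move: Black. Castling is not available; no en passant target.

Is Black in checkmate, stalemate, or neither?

Black to move; black king on h5.
In check: yes, from the white queen on g6.
King squares — g4: attacked by Qg6; h4: available; g5: attacked by Qg6; g6: available; h6: attacked by Qg6.
Legal moves for Black: Kxg6, Kh4.
Black is in check but has 2 legal moves → neither.

neither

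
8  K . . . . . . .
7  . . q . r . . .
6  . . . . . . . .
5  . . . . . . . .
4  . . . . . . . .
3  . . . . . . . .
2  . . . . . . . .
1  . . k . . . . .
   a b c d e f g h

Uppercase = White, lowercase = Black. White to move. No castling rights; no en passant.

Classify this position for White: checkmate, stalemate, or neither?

White to move; white king on a8.
In check: no.
King squares — a7: attacked by Qc7; b7: attacked by Qc7; b8: attacked by Qc7.
Legal moves for White: none.
Not in check and no legal moves → stalemate.

stalemate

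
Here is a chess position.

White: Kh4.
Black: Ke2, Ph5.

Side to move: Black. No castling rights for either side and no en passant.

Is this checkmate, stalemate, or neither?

Black to move; black king on e2.
In check: no.
Legal moves for Black: Kf3, Ke3, Kd3, Kf2, Kd2, Kf1, Ke1, Kd1.
Black has 8 legal moves and is not in check → neither.

neither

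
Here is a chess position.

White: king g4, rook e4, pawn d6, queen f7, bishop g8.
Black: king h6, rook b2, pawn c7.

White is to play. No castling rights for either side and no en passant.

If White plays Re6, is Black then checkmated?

After Re6: black king on h6; in check: yes, from the white rook on e6.
King squares — g5: attacked by Kg4; h5: attacked by Kg4; g6: attacked by Re6; g7: attacked by Qf7; h7: attacked by Qf7.
Black has no legal moves → checkmate.

yes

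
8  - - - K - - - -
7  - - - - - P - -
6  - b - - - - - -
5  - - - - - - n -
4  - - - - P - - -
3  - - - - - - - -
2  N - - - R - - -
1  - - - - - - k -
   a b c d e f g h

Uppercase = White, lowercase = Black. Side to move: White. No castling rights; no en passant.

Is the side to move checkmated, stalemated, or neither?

White to move; white king on d8.
In check: yes, from the black bishop on b6.
Legal moves for White: Ke8, Kc8, Ke7, Kd7.
White is in check but has 4 legal moves → neither.

neither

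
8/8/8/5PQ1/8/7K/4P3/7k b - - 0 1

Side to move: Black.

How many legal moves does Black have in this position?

0

Black to move; king on h1.
In check: no.
Legal moves: none.
Count: 0.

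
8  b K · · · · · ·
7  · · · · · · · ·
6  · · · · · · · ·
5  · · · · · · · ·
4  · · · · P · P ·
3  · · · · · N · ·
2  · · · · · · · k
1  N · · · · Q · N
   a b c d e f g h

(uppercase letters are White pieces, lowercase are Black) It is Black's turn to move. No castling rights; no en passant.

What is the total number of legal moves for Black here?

Black to move; king on h2.
In check: yes, from the white knight on f3.
Legal moves: none.
Count: 0.

0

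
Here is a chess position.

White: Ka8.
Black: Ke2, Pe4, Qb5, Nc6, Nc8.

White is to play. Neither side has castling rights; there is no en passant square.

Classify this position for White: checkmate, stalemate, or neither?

stalemate

White to move; white king on a8.
In check: no.
King squares — a7: attacked by Nc6; b7: attacked by Qb5; b8: attacked by Qb5.
Legal moves for White: none.
Not in check and no legal moves → stalemate.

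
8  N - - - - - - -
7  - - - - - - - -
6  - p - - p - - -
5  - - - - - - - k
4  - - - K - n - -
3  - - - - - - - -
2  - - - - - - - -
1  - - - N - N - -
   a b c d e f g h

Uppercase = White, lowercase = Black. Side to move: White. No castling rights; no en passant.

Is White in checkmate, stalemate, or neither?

White to move; white king on d4.
In check: no.
Legal moves for White: Nc7, Nxb6, Ke5, Ke4, Kc4, Ke3, Kc3, Ng3+, Nfe3, Nh2, Nd2, Nde3, Nc3, Nf2, Nb2.
White has 15 legal moves and is not in check → neither.

neither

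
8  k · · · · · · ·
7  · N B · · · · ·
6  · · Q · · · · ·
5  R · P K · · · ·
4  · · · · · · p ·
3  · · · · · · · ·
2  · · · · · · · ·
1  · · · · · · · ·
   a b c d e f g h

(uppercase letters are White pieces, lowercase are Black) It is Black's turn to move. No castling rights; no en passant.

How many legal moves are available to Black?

0

Black to move; king on a8.
In check: yes, from the white rook on a5.
Legal moves: none.
Count: 0.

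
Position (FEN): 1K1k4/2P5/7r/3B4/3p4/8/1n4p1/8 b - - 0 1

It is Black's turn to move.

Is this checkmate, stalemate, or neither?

neither

Black to move; black king on d8.
In check: yes, from the white pawn on c7.
Legal moves for Black: Ke8, Ke7, Kd7.
Black is in check but has 3 legal moves → neither.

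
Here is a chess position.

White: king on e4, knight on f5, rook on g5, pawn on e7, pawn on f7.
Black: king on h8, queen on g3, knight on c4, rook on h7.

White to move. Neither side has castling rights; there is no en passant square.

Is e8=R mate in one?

After e8=R: black king on h8; in check: yes, from the white rook on e8.
King squares — g7: attacked by Nf5; h7: own rook; g8: attacked by Rg5.
Black has no legal moves → checkmate.

yes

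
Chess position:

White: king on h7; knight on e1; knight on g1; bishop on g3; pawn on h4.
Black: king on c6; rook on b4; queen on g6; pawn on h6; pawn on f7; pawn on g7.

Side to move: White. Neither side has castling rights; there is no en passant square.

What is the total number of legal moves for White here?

2

White to move; king on h7.
In check: yes, from the black queen on g6.
Legal moves: Kh8, Kg8.
Count: 2.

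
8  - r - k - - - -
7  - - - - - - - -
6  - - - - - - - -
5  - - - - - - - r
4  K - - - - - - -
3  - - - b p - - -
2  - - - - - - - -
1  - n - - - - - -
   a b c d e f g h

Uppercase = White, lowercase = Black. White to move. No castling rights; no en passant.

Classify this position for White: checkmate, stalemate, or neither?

stalemate

White to move; white king on a4.
In check: no.
King squares — a3: attacked by Nb1; b3: attacked by Rb8; b4: attacked by Rb8; a5: attacked by Rh5; b5: attacked by Bd3.
Legal moves for White: none.
Not in check and no legal moves → stalemate.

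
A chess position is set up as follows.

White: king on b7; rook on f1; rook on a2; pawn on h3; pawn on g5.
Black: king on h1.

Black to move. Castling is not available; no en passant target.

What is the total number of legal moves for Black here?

Black to move; king on h1.
In check: yes, from the white rook on f1.
Legal moves: none.
Count: 0.

0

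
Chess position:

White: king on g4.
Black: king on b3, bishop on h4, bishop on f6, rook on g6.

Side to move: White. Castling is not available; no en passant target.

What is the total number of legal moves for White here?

White to move; king on g4.
In check: yes, from the black rook on g6.
Legal moves: Kh5, Kf5, Kf4, Kh3, Kf3.
Count: 5.

5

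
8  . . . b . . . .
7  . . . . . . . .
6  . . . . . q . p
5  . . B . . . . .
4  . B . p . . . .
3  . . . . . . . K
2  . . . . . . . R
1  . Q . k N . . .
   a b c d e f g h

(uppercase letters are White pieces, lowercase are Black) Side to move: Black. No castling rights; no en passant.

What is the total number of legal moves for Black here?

Black to move; king on d1.
In check: yes, from the white queen on b1.
Legal moves: none.
Count: 0.

0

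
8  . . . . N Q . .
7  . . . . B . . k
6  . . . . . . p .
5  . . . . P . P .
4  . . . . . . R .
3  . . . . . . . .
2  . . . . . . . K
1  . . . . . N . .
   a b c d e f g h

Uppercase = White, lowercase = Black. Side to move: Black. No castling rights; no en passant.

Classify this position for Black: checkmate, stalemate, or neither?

Black to move; black king on h7.
In check: no.
King squares — g6: own pawn; h6: attacked by Pg5; g7: attacked by Ne8; g8: attacked by Qf8; h8: attacked by Qf8.
Legal moves for Black: none.
Not in check and no legal moves → stalemate.

stalemate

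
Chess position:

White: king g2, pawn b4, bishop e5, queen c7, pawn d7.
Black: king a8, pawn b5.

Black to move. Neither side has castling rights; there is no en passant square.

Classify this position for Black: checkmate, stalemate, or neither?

Black to move; black king on a8.
In check: no.
King squares — a7: attacked by Qc7; b7: attacked by Qc7; b8: attacked by Qc7.
Legal moves for Black: none.
Not in check and no legal moves → stalemate.

stalemate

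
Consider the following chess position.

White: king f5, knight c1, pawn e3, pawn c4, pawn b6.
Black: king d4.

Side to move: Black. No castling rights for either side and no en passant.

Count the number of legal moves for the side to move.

4

Black to move; king on d4.
In check: yes, from the white pawn on e3.
Legal moves: Kc5, Kxc4, Kxe3, Kc3.
Count: 4.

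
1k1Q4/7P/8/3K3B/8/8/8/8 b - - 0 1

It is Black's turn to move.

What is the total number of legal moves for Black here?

2

Black to move; king on b8.
In check: yes, from the white queen on d8.
Legal moves: Kb7, Ka7.
Count: 2.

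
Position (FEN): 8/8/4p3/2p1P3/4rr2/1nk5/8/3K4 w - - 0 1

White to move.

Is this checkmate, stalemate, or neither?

White to move; white king on d1.
In check: no.
King squares — c1: attacked by Nb3; e1: attacked by Re4; c2: attacked by Kc3; d2: attacked by Nb3; e2: attacked by Re4.
Legal moves for White: none.
Not in check and no legal moves → stalemate.

stalemate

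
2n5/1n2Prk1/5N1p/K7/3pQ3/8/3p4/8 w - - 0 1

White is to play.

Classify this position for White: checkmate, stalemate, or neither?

White to move; white king on a5.
In check: yes, from the black knight on b7.
King squares — a4: available; b4: available; b5: available; a6: available; b6: attacked by Nc8.
Legal moves for White: Ka6, Kb5, Kb4, Ka4, Qxb7.
White is in check but has 5 legal moves → neither.

neither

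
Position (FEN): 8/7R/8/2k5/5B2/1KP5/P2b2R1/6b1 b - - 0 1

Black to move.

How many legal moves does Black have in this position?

13

Black to move; king on c5.
In check: no.
Legal moves: Kc6, Kb6, Kd5, Kb5, Bxf4, Bde3, Bxc3, Be1, Bc1, Bd4, Bge3, Bh2, Bf2.
Count: 13.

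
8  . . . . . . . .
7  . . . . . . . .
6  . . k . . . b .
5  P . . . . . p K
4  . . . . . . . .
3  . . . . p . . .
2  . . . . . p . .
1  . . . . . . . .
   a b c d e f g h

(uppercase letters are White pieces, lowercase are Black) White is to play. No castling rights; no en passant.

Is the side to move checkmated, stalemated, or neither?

neither

White to move; white king on h5.
In check: yes, from the black bishop on g6.
Legal moves for White: Kh6, Kxg6, Kxg5, Kg4.
White is in check but has 4 legal moves → neither.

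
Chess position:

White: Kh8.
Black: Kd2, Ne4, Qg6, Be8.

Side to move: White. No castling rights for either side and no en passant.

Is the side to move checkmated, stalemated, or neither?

White to move; white king on h8.
In check: no.
King squares — g7: attacked by Qg6; h7: attacked by Qg6; g8: attacked by Qg6.
Legal moves for White: none.
Not in check and no legal moves → stalemate.

stalemate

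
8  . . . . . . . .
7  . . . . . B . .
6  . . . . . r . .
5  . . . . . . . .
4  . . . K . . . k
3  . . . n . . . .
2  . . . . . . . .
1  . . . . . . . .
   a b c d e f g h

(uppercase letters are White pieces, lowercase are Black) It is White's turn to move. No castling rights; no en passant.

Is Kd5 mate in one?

no

After Kd5: black king on h4; in check: no.
Black is not in check, so this cannot be checkmate.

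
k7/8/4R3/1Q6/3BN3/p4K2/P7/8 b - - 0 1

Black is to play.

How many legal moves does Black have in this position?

0

Black to move; king on a8.
In check: no.
Legal moves: none.
Count: 0.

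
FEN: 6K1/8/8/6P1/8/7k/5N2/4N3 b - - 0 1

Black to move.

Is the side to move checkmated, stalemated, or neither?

neither

Black to move; black king on h3.
In check: yes, from the white knight on f2.
Legal moves for Black: Kh4, Kg3, Kh2.
Black is in check but has 3 legal moves → neither.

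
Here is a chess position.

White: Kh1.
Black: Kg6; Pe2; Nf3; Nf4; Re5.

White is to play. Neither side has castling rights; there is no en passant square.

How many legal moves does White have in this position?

White to move; king on h1.
In check: no.
Legal moves: none.
Count: 0.

0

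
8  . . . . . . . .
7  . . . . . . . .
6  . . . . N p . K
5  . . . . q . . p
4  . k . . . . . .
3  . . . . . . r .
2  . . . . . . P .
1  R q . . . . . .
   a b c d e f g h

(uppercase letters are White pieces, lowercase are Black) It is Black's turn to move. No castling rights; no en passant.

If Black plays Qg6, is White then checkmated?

yes

After Qg6: white king on h6; in check: yes, from the black queen on g6.
King squares — g5: attacked by Rg3; h5: attacked by Qe5; g6: attacked by Rg3; g7: attacked by Qg6; h7: attacked by Qg6.
White has no legal moves → checkmate.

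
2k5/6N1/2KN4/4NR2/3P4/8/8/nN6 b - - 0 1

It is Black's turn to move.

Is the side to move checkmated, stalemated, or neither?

Black to move; black king on c8.
In check: yes, from the white knight on d6.
Legal moves for Black: Kd8, Kb8.
Black is in check but has 2 legal moves → neither.

neither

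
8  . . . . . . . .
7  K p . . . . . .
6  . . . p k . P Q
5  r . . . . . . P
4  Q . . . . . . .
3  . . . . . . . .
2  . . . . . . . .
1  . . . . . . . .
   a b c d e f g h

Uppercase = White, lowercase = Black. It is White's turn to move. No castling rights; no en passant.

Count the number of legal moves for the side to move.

White to move; king on a7.
In check: yes, from the black rook on a5.
Legal moves: Kb8, Kxb7, Kb6, Qxa5.
Count: 4.

4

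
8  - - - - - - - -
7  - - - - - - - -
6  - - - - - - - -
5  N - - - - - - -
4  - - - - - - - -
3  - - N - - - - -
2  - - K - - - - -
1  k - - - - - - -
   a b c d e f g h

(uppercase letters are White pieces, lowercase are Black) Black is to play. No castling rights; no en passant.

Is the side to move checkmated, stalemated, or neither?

stalemate

Black to move; black king on a1.
In check: no.
King squares — b1: attacked by Kc2; a2: attacked by Nc3; b2: attacked by Kc2.
Legal moves for Black: none.
Not in check and no legal moves → stalemate.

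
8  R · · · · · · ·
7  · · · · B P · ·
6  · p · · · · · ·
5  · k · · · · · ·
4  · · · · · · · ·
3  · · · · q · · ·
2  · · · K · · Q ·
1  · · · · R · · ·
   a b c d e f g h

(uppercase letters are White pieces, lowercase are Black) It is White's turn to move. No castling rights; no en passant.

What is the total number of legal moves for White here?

White to move; king on d2.
In check: yes, from the black queen on e3.
Legal moves: Kxe3, Kc2, Kd1, Rxe3.
Count: 4.

4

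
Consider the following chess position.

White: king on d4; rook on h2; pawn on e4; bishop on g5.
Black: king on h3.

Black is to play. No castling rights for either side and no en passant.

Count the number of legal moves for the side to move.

3

Black to move; king on h3.
In check: yes, from the white rook on h2.
Legal moves: Kg4, Kg3, Kxh2.
Count: 3.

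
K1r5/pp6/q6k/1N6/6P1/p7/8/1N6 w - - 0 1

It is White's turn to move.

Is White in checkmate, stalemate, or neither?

checkmate

White to move; white king on a8.
In check: yes, from the black rook on c8.
King squares — a7: attacked by Qa6; b7: attacked by Qa6; b8: attacked by Rc8.
Legal moves for White: none.
In check with no legal moves → checkmate.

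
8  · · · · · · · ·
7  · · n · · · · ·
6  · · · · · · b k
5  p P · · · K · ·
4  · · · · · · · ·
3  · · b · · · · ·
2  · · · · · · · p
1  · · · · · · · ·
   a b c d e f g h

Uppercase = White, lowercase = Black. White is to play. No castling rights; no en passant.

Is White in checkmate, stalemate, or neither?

White to move; white king on f5.
In check: yes, from the black bishop on g6.
Legal moves for White: Kg4, Kf4.
White is in check but has 2 legal moves → neither.

neither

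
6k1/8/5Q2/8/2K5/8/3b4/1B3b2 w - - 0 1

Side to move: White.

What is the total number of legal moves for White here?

6

White to move; king on c4.
In check: yes, from the black bishop on f1.
Legal moves: Kd5, Kc5, Kd4, Kb3, Qxf1, Bd3.
Count: 6.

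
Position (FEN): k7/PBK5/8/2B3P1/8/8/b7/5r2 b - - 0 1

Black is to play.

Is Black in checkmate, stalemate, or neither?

Black to move; black king on a8.
In check: yes, from the white bishop on b7.
King squares — a7: attacked by Bc5; b7: attacked by Kc7; b8: attacked by Pa7.
Legal moves for Black: none.
In check with no legal moves → checkmate.

checkmate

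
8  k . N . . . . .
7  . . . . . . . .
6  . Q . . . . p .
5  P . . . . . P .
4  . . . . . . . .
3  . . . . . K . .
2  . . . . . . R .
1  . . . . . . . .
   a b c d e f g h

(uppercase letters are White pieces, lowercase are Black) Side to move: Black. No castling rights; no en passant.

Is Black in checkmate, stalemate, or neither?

Black to move; black king on a8.
In check: no.
King squares — a7: attacked by Qb6; b7: attacked by Qb6; b8: attacked by Qb6.
Legal moves for Black: none.
Not in check and no legal moves → stalemate.

stalemate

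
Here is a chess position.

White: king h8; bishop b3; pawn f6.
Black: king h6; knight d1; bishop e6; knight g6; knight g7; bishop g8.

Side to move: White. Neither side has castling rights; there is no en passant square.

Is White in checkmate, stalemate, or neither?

White to move; white king on h8.
In check: yes, from the black knight on g6.
King squares — g7: attacked by Kh6; h7: attacked by Kh6; g8: attacked by Be6.
Legal moves for White: none.
In check with no legal moves → checkmate.

checkmate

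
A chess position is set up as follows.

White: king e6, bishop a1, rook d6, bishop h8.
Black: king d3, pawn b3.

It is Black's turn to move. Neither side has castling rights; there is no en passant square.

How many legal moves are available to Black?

Black to move; king on d3.
In check: yes, from the white rook on d6.
Legal moves: Ke4, Kc4, Ke3, Ke2, Kc2.
Count: 5.

5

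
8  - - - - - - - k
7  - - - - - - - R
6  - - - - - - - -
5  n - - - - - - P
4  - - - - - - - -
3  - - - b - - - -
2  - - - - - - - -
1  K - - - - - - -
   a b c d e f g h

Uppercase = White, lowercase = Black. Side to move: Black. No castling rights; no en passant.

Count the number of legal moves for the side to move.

3

Black to move; king on h8.
In check: yes, from the white rook on h7.
Legal moves: Kg8, Kxh7, Bxh7.
Count: 3.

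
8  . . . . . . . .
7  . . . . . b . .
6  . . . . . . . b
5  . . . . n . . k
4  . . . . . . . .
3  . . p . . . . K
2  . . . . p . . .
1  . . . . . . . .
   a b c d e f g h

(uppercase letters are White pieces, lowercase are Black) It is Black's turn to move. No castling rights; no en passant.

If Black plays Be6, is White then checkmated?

After Be6: white king on h3; in check: yes, from the black bishop on e6.
White has 3 legal replies: Kg3, Kh2, Kg2.
In check but a legal move exists → not checkmate.

no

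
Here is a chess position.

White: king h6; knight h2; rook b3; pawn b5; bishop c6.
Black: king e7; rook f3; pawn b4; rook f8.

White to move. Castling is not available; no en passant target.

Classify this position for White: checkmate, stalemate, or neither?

neither

White to move; white king on h6.
In check: no.
Legal moves for White include: Kh7, Kg7, Kg6, Kh5, Kg5, Be8, Ba8, Bd7, Bb7, Bd5, Be4, Bxf3, Rxb4, Rxf3, Re3+, Rd3, Rc3, Ra3, ... (list truncated; more exist).
White has legal moves and is not in check → neither.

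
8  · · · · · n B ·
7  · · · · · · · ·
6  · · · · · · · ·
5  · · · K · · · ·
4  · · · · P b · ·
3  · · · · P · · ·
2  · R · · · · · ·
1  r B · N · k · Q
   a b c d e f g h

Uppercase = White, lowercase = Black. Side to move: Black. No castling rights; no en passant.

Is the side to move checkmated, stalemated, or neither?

checkmate

Black to move; black king on f1.
In check: yes, from the white queen on h1.
King squares — e1: attacked by Qh1; g1: attacked by Qh1; e2: attacked by Rb2; f2: attacked by Nd1; g2: attacked by Qh1.
Legal moves for Black: none.
In check with no legal moves → checkmate.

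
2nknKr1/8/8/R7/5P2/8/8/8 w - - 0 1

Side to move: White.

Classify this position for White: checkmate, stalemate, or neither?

White to move; white king on f8.
In check: yes, from the black rook on g8.
Legal moves for White: Kxg8, Kf7.
White is in check but has 2 legal moves → neither.

neither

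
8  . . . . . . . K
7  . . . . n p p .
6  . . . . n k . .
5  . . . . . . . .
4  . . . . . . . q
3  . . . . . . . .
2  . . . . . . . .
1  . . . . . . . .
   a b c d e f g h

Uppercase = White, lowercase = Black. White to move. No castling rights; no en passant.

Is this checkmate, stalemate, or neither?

White to move; white king on h8.
In check: yes, from the black queen on h4.
King squares — g7: attacked by Ne6; h7: attacked by Qh4; g8: attacked by Ne7.
Legal moves for White: none.
In check with no legal moves → checkmate.

checkmate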